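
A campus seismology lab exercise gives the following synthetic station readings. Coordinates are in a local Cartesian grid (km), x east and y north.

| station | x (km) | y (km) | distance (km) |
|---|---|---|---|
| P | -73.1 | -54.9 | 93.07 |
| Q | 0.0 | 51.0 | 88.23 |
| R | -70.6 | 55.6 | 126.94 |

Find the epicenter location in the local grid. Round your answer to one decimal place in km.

(17.9, -35.4)

Circle about each station: (x + 73.1)² + (y + 54.9)² = 93.07²; x² + (y − 51.0)² = 88.23²; (x + 70.6)² + (y − 55.6)² = 126.94².
Subtracting pairs of circle equations eliminates x²+y² and gives linear equations (the radical axes):
146.2 x + 211.8 y = -4879.13
5.0 x + 221.0 y = -7733.64
Solving the 2×2 system: x ≈ 17.9, y ≈ -35.4 km.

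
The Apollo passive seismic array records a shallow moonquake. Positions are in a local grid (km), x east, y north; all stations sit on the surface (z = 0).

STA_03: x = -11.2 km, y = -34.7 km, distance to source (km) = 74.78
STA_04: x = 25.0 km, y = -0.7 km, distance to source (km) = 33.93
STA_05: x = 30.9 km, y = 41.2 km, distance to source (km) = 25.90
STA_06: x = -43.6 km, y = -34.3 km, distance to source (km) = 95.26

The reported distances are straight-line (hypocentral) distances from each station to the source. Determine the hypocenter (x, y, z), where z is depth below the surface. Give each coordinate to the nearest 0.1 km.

x ≈ 27.1 km, y ≈ 26.1 km, depth ≈ 20.7 km

Each station gives a sphere (x−x_i)² + (y−y_i)² + z² = d_i² (stations at z=0).
Subtracting the STA_03 sphere from STA_04 and STA_05: z² cancels, leaving linear equations in x and y:
72.4 x + 68.0 y = 3736.76
84.2 x + 151.8 y = 6243.96
Solving: x ≈ 27.096, y ≈ 26.103 km (keep extra digits for the depth step; rounded: 27.1, 26.1).
Then from the STA_03 sphere: z² = 74.78² − (x + 11.2)² − (y + 34.7)² with x = 27.096, y = 26.103, so z ≈ 20.699 ≈ 20.7 km.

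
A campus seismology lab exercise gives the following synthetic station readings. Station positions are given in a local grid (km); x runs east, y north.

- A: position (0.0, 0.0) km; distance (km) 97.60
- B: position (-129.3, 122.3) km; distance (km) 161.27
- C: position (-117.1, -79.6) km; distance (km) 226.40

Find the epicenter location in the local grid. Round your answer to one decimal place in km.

Circle about each station: x² + y² = 97.60²; (x + 129.3)² + (y − 122.3)² = 161.27²; (x + 117.1)² + (y + 79.6)² = 226.40².
Subtracting pairs of circle equations eliminates x²+y² and gives linear equations (the radical axes):
-258.6 x + 244.6 y = 15193.53
-234.2 x − 159.2 y = -21682.63
Solving the 2×2 system: x ≈ 29.3, y ≈ 93.1 km.

(29.3, 93.1)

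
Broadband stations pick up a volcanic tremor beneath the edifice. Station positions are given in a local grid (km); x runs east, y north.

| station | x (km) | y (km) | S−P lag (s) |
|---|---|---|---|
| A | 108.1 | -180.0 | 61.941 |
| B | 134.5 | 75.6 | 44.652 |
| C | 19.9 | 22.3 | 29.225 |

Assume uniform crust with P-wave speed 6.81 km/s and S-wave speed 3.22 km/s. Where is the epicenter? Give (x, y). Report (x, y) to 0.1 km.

(-136.2, 108.9)

Distance from S−P lag: d = Δt · v_P v_S / (v_P − v_S) = Δt · (6.81·3.22)/(6.81−3.22) ≈ 6.1081·Δt.
So d_A = 378.34, d_B = 272.74, d_C = 178.51 km.
Circle about each station: (x − 108.1)² + (y + 180.0)² = 378.34²; (x − 134.5)² + (y − 75.6)² = 272.74²; (x − 19.9)² + (y − 22.3)² = 178.51².
Subtracting pairs of circle equations eliminates x²+y² and gives linear equations (the radical axes):
52.8 x + 511.2 y = 48474.05
-176.4 x + 404.6 y = 68083.03
Solving the 2×2 system: x ≈ -136.2, y ≈ 108.9 km.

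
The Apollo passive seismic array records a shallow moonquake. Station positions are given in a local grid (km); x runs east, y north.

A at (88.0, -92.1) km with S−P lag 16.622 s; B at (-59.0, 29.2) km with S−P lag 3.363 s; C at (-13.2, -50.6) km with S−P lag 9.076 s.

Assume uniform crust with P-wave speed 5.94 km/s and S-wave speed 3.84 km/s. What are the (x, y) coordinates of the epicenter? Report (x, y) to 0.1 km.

Distance from S−P lag: d = Δt · v_P v_S / (v_P − v_S) = Δt · (5.94·3.84)/(5.94−3.84) ≈ 10.8617·Δt.
So d_A = 180.54, d_B = 36.53, d_C = 98.58 km.
Circle about each station: (x − 88.0)² + (y + 92.1)² = 180.54²; (x + 59.0)² + (y − 29.2)² = 36.53²; (x + 13.2)² + (y + 50.6)² = 98.58².
Subtracting the A equation from the B and C equations removes the quadratic terms:
-294.0 x + 242.6 y = 19367.48
-202.4 x + 83.0 y = 9384.87
Solving the 2×2 system: x ≈ -27.1, y ≈ 47.0 km.

(-27.1, 47.0)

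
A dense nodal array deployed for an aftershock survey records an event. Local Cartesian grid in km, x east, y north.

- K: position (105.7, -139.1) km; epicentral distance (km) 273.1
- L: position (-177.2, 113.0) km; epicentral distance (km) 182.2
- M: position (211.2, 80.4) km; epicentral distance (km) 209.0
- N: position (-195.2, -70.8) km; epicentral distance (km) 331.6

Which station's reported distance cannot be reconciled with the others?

Solve using three stations at a time. Using K, L, M (subtract circle equations pairwise → linear system) gives (x, y) ≈ (5.0, 114.8).
Distances from that point to each station vs reported:
  K: calculated 273.1 vs reported 273.1 → residual 0.0 km
  L: calculated 182.2 vs reported 182.2 → residual 0.0 km
  M: calculated 209.0 vs reported 209.0 → residual 0.0 km
  N: calculated 273.0 vs reported 331.6 → residual 58.6 km
K, L, M are mutually consistent (residuals ≈ 0); N is off by 58.6 km.

N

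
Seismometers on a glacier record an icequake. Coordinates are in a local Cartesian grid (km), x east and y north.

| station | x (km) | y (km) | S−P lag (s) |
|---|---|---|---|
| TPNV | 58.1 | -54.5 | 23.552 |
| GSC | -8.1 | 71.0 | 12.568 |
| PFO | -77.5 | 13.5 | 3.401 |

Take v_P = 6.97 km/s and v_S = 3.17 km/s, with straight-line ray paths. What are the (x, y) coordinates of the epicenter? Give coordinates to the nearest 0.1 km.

-58.2 km east, 17.8 km north

Distance from S−P lag: d = Δt · v_P v_S / (v_P − v_S) = Δt · (6.97·3.17)/(6.97−3.17) ≈ 5.8144·Δt.
So d_TPNV = 136.94, d_GSC = 73.08, d_PFO = 19.77 km.
Circle about each station: (x − 58.1)² + (y + 54.5)² = 136.94²; (x + 8.1)² + (y − 71.0)² = 73.08²; (x + 77.5)² + (y − 13.5)² = 19.77².
Subtracting the TPNV equation from the GSC and PFO equations removes the quadratic terms:
-132.4 x + 251.0 y = 12172.63
-271.2 x + 136.0 y = 18204.35
Solving the 2×2 system: x ≈ -58.2, y ≈ 17.8 km.
Check against TPNV (with the unrounded x, y): √((x − 58.1)²+(y + 54.5)²) = 136.94 ≈ 136.94 km. ✓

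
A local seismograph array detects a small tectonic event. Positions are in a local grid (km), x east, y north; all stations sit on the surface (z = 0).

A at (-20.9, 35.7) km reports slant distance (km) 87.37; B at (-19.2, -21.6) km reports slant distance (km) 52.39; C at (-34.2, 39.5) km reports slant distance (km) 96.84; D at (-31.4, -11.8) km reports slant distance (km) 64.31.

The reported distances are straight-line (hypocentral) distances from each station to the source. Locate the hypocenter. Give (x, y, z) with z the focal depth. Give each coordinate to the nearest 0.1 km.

Each station gives a sphere (x−x_i)² + (y−y_i)² + z² = d_i² (stations at z=0).
Subtracting the A sphere from B and C: z² cancels, leaving linear equations in x and y:
3.4 x − 114.6 y = 4012.70
-26.6 x + 7.6 y = -725.88
Solving: x ≈ 17.432, y ≈ -34.498 km (keep extra digits for the depth step; rounded: 17.4, -34.5).
Then from the A sphere: z² = 87.37² − (x + 20.9)² − (y − 35.7)² with x = 17.432, y = -34.498, so z ≈ 35.163 ≈ 35.2 km.
Check against D (with the unrounded solution): distance 64.31 ≈ 64.31 km. ✓

(17.4, -34.5, 35.2)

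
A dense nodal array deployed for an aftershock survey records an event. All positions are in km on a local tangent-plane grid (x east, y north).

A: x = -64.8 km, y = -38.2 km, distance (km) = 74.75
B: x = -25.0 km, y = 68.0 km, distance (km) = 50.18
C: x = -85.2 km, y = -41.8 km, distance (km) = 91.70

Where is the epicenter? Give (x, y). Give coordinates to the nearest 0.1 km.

Circle about each station: (x + 64.8)² + (y + 38.2)² = 74.75²; (x + 25.0)² + (y − 68.0)² = 50.18²; (x + 85.2)² + (y + 41.8)² = 91.70².
Subtracting pairs of circle equations eliminates x²+y² and gives linear equations (the radical axes):
79.6 x + 212.4 y = 2660.25
-40.8 x − 7.2 y = 526.67
Solving the 2×2 system: x ≈ -16.2, y ≈ 18.6 km.

(-16.2, 18.6)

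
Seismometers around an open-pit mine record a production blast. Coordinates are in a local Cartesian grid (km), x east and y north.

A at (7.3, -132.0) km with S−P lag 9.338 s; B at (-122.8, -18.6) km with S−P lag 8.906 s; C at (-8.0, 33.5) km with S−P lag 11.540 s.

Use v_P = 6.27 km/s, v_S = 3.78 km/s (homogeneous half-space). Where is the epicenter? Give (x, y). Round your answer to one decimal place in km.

Distance from S−P lag: d = Δt · v_P v_S / (v_P − v_S) = Δt · (6.27·3.78)/(6.27−3.78) ≈ 9.5183·Δt.
So d_A = 88.88, d_B = 84.77, d_C = 109.84 km.
Circle about each station: (x − 7.3)² + (y + 132.0)² = 88.88²; (x + 122.8)² + (y + 18.6)² = 84.77²; (x + 8.0)² + (y − 33.5)² = 109.84².
Subtracting the A equation from the B and C equations removes the quadratic terms:
-260.2 x + 226.8 y = -1337.79
-30.6 x + 331.0 y = -20456.21
Solving the 2×2 system: x ≈ -53.0, y ≈ -66.7 km.

-53.0 km east, -66.7 km north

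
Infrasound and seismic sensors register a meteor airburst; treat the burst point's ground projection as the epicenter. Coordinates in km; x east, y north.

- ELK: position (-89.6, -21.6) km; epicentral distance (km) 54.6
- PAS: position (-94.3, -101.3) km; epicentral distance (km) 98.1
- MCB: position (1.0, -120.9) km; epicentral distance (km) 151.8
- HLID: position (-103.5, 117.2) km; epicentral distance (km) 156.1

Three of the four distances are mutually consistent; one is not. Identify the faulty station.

Solve using three stations at a time. Using ELK, PAS, HLID (subtract circle equations pairwise → linear system) gives (x, y) ≈ (-35.4, -23.1).
Distances from that point to each station vs reported:
  ELK: calculated 54.2 vs reported 54.6 → residual 0.4 km
  PAS: calculated 97.9 vs reported 98.1 → residual 0.2 km
  MCB: calculated 104.3 vs reported 151.8 → residual 47.5 km
  HLID: calculated 156.0 vs reported 156.1 → residual 0.1 km
ELK, PAS, HLID are mutually consistent (residuals ≈ 0); MCB is off by 47.5 km.

MCB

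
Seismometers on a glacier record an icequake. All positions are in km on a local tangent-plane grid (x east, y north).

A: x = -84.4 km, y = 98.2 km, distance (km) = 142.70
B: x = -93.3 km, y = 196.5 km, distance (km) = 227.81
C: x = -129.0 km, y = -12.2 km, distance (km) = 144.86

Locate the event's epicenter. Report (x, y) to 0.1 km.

15.6 km east, -3.6 km north

Circle about each station: (x + 84.4)² + (y − 98.2)² = 142.70²; (x + 93.3)² + (y − 196.5)² = 227.81²; (x + 129.0)² + (y + 12.2)² = 144.86².
Subtracting the A equation from the B and C equations removes the quadratic terms:
-17.8 x + 196.6 y = -983.57
-89.2 x − 220.8 y = -597.89
Solving the 2×2 system: x ≈ 15.6, y ≈ -3.6 km.
Check against A (with the unrounded x, y): √((x + 84.4)²+(y − 98.2)²) = 142.69 ≈ 142.70 km. ✓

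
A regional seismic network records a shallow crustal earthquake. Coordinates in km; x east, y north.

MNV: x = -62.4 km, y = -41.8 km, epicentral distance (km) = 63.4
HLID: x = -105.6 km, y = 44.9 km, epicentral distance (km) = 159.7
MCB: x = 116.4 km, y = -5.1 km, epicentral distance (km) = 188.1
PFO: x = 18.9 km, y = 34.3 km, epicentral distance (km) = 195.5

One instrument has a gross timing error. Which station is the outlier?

Solve using three stations at a time. Using MNV, HLID, MCB (subtract circle equations pairwise → linear system) gives (x, y) ≈ (-44.4, -102.6).
Distances from that point to each station vs reported:
  MNV: calculated 63.4 vs reported 63.4 → residual 0.0 km
  HLID: calculated 159.7 vs reported 159.7 → residual 0.0 km
  MCB: calculated 188.1 vs reported 188.1 → residual 0.0 km
  PFO: calculated 150.9 vs reported 195.5 → residual 44.6 km
MNV, HLID, MCB are mutually consistent (residuals ≈ 0); PFO is off by 44.6 km.

PFO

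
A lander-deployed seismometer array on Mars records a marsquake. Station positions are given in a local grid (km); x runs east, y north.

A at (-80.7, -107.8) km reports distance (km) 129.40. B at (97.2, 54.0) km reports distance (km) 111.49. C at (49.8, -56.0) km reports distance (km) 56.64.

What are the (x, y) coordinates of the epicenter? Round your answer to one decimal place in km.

Circle about each station: (x + 80.7)² + (y + 107.8)² = 129.40²; (x − 97.2)² + (y − 54.0)² = 111.49²; (x − 49.8)² + (y + 56.0)² = 56.64².
Subtracting the A equation from the B and C equations removes the quadratic terms:
355.8 x + 323.6 y = -1455.15
261.0 x + 103.6 y = 1018.98
Solving the 2×2 system: x ≈ 10.1, y ≈ -15.6 km.

(10.1, -15.6)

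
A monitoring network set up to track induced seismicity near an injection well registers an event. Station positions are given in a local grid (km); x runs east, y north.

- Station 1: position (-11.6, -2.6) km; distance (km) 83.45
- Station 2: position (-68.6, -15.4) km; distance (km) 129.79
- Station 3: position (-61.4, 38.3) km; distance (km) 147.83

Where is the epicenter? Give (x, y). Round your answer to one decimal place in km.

(56.1, -51.4)

Circle about each station: (x + 11.6)² + (y + 2.6)² = 83.45²; (x + 68.6)² + (y + 15.4)² = 129.79²; (x + 61.4)² + (y − 38.3)² = 147.83².
Subtracting the Station 1 equation from the Station 2 and Station 3 equations removes the quadratic terms:
-114.0 x − 25.6 y = -5079.74
-99.6 x + 81.8 y = -9794.28
Solving the 2×2 system: x ≈ 56.1, y ≈ -51.4 km.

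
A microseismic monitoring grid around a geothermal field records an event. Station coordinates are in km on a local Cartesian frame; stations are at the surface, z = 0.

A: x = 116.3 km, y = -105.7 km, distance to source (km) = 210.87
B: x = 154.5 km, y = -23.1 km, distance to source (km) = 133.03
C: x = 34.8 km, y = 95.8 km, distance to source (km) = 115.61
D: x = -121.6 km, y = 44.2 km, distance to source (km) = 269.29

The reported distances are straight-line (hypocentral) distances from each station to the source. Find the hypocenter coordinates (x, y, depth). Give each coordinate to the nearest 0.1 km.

x ≈ 136.8 km, y ≈ 97.0 km, depth ≈ 54.4 km

Each station gives a sphere (x−x_i)² + (y−y_i)² + z² = d_i² (stations at z=0).
Subtracting the A sphere from B and C: z² cancels, leaving linear equations in x and y:
76.4 x + 165.2 y = 26474.86
-163.0 x + 403.0 y = 16790.98
Solving: x ≈ 136.797, y ≈ 96.995 km (keep extra digits for the depth step; rounded: 136.8, 97.0).
Then from the A sphere: z² = 210.87² − (x − 116.3)² − (y + 105.7)² with x = 136.797, y = 96.995, so z ≈ 54.413 ≈ 54.4 km.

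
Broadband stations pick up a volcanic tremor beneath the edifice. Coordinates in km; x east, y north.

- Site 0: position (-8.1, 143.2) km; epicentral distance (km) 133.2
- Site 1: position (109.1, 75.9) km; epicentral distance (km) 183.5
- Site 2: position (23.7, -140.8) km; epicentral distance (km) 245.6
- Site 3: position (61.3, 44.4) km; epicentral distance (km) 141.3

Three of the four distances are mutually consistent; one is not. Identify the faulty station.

Solve using three stations at a time. Using Site 1, Site 2, Site 3 (subtract circle equations pairwise → linear system) gives (x, y) ≈ (-74.2, 84.4).
Distances from that point to each station vs reported:
  Site 0: calculated 88.4 vs reported 133.2 → residual 44.8 km
  Site 1: calculated 183.5 vs reported 183.5 → residual 0.0 km
  Site 2: calculated 245.6 vs reported 245.6 → residual 0.0 km
  Site 3: calculated 141.3 vs reported 141.3 → residual 0.0 km
Site 1, Site 2, Site 3 are mutually consistent (residuals ≈ 0); Site 0 is off by 44.8 km.

Site 0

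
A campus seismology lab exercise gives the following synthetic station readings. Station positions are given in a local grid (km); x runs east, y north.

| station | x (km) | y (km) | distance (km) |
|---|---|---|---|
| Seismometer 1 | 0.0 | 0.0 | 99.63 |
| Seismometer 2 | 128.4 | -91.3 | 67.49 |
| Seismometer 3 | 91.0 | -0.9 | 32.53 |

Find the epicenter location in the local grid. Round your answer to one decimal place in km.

Circle about each station: x² + y² = 99.63²; (x − 128.4)² + (y + 91.3)² = 67.49²; (x − 91.0)² + (y + 0.9)² = 32.53².
Subtracting pairs of circle equations eliminates x²+y² and gives linear equations (the radical axes):
256.8 x − 182.6 y = 30193.49
182.0 x − 1.8 y = 17149.75
Solving the 2×2 system: x ≈ 93.9, y ≈ -33.3 km.

93.9 km east, -33.3 km north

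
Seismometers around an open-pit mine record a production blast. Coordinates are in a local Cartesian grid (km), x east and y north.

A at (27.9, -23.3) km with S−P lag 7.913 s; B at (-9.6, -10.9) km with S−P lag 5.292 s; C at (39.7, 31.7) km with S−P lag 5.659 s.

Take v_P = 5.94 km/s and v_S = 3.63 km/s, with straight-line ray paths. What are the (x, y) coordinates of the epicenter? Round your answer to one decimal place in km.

x ≈ -12.7 km, y ≈ 38.4 km

Distance from S−P lag: d = Δt · v_P v_S / (v_P − v_S) = Δt · (5.94·3.63)/(5.94−3.63) ≈ 9.3343·Δt.
So d_A = 73.86, d_B = 49.40, d_C = 52.82 km.
Circle about each station: (x − 27.9)² + (y + 23.3)² = 73.86²; (x + 9.6)² + (y + 10.9)² = 49.40²; (x − 39.7)² + (y − 31.7)² = 52.82².
Subtracting the A equation from the B and C equations removes the quadratic terms:
-75.0 x + 24.8 y = 1904.61
23.6 x + 110.0 y = 3925.03
Solving the 2×2 system: x ≈ -12.7, y ≈ 38.4 km.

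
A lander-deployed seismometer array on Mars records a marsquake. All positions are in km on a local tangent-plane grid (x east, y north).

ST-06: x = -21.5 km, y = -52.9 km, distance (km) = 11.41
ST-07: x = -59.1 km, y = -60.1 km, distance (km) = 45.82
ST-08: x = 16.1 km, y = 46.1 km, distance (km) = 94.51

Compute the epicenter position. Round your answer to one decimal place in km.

-16.8 km east, -42.5 km north

Circle about each station: (x + 21.5)² + (y + 52.9)² = 11.41²; (x + 59.1)² + (y + 60.1)² = 45.82²; (x − 16.1)² + (y − 46.1)² = 94.51².
Subtracting pairs of circle equations eliminates x²+y² and gives linear equations (the radical axes):
-75.2 x − 14.4 y = 1874.88
75.2 x + 198.0 y = -9678.19
Solving the 2×2 system: x ≈ -16.8, y ≈ -42.5 km.
Check against ST-06 (with the unrounded x, y): √((x + 21.5)²+(y + 52.9)²) = 11.41 ≈ 11.41 km. ✓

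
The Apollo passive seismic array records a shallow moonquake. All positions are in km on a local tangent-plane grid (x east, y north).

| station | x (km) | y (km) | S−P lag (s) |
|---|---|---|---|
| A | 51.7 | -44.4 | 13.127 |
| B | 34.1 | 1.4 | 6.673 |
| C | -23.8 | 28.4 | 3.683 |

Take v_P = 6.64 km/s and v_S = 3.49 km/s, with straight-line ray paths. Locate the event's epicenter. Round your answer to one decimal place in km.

Distance from S−P lag: d = Δt · v_P v_S / (v_P − v_S) = Δt · (6.64·3.49)/(6.64−3.49) ≈ 7.3567·Δt.
So d_A = 96.57, d_B = 49.09, d_C = 27.09 km.
Circle about each station: (x − 51.7)² + (y + 44.4)² = 96.57²; (x − 34.1)² + (y − 1.4)² = 49.09²; (x + 23.8)² + (y − 28.4)² = 27.09².
Subtracting the A equation from the B and C equations removes the quadratic terms:
-35.2 x + 91.6 y = 3436.46
-151.0 x + 145.6 y = 5320.65
Solving the 2×2 system: x ≈ 1.5, y ≈ 38.1 km.
Check against A (with the unrounded x, y): √((x − 51.7)²+(y + 44.4)²) = 96.57 ≈ 96.57 km. ✓

(1.5, 38.1)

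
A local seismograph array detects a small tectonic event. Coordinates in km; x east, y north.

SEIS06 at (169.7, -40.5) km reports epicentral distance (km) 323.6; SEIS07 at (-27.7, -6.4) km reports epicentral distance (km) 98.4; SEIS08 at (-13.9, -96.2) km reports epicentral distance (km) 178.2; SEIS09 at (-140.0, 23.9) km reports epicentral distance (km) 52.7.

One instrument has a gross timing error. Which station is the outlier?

Solve using three stations at a time. Using SEIS07, SEIS08, SEIS09 (subtract circle equations pairwise → linear system) gives (x, y) ≈ (-101.0, 59.3).
Distances from that point to each station vs reported:
  SEIS06: calculated 288.5 vs reported 323.6 → residual 35.1 km
  SEIS07: calculated 98.4 vs reported 98.4 → residual 0.0 km
  SEIS08: calculated 178.2 vs reported 178.2 → residual 0.0 km
  SEIS09: calculated 52.7 vs reported 52.7 → residual 0.0 km
SEIS07, SEIS08, SEIS09 are mutually consistent (residuals ≈ 0); SEIS06 is off by 35.1 km.

SEIS06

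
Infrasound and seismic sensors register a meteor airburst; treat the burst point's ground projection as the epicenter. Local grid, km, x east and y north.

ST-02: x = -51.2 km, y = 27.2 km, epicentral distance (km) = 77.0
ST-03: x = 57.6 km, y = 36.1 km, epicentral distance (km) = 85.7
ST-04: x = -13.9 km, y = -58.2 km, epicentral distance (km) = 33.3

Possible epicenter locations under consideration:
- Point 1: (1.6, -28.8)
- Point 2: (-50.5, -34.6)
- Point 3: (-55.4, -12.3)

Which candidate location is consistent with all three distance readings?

Point 1

For each candidate, compare |candidate − station| to the reported distance:
Point 1: residuals ST-02 0.0, ST-03 0.0, ST-04 0.1 → max 0.1 km
Point 2: residuals ST-02 15.2, ST-03 43.5, ST-04 10.2 → max 43.5 km
Point 3: residuals ST-02 37.3, ST-03 37.2, ST-04 28.6 → max 37.3 km
Only Point 1 has all residuals ≈ 0.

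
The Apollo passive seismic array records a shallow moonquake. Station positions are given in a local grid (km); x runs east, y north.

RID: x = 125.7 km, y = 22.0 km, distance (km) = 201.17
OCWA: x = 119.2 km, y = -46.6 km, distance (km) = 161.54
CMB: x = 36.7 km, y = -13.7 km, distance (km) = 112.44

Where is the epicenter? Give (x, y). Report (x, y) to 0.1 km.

Circle about each station: (x − 125.7)² + (y − 22.0)² = 201.17²; (x − 119.2)² + (y + 46.6)² = 161.54²; (x − 36.7)² + (y + 13.7)² = 112.44².
Subtracting pairs of circle equations eliminates x²+y² and gives linear equations (the radical axes):
-13.0 x − 137.2 y = 14469.91
-178.0 x − 71.4 y = 13076.71
Solving the 2×2 system: x ≈ -32.4, y ≈ -102.4 km.
Check against RID (with the unrounded x, y): √((x − 125.7)²+(y − 22.0)²) = 201.16 ≈ 201.17 km. ✓

(-32.4, -102.4)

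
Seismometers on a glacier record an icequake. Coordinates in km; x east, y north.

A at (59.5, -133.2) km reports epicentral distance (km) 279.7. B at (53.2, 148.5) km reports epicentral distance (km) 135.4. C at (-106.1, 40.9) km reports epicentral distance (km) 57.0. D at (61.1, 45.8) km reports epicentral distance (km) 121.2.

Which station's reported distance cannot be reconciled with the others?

Solve using three stations at a time. Using B, C, D (subtract circle equations pairwise → linear system) gives (x, y) ≈ (-57.5, 70.6).
Distances from that point to each station vs reported:
  A: calculated 235.0 vs reported 279.7 → residual 44.7 km
  B: calculated 135.4 vs reported 135.4 → residual 0.0 km
  C: calculated 56.9 vs reported 57.0 → residual 0.1 km
  D: calculated 121.2 vs reported 121.2 → residual 0.0 km
B, C, D are mutually consistent (residuals ≈ 0); A is off by 44.7 km.

A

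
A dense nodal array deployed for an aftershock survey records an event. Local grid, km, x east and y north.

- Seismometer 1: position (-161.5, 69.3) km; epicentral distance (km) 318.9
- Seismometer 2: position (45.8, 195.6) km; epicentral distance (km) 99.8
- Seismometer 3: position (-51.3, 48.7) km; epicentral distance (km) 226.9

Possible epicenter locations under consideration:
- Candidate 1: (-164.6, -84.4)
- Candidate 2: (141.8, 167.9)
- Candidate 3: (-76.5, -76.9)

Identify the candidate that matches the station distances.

For each candidate, compare |candidate − station| to the reported distance:
Candidate 1: residuals Seismometer 1 165.2, Seismometer 2 250.4, Seismometer 3 52.1 → max 250.4 km
Candidate 2: residuals Seismometer 1 0.0, Seismometer 2 0.1, Seismometer 3 0.0 → max 0.1 km
Candidate 3: residuals Seismometer 1 149.8, Seismometer 2 198.9, Seismometer 3 98.8 → max 198.9 km
Only Candidate 2 has all residuals ≈ 0.

Candidate 2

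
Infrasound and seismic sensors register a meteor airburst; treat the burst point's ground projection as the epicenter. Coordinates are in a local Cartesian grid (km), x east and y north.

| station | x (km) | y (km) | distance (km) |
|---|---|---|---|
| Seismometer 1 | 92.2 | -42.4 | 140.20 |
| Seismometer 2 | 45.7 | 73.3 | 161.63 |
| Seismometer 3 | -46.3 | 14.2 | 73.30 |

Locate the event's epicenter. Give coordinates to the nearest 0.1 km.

Circle about each station: (x − 92.2)² + (y + 42.4)² = 140.20²; (x − 45.7)² + (y − 73.3)² = 161.63²; (x + 46.3)² + (y − 14.2)² = 73.30².
Subtracting pairs of circle equations eliminates x²+y² and gives linear equations (the radical axes):
-93.0 x + 231.4 y = -9305.44
-277.0 x + 113.2 y = 6329.88
Solving the 2×2 system: x ≈ -47.0, y ≈ -59.1 km.
Check against Seismometer 1 (with the unrounded x, y): √((x − 92.2)²+(y + 42.4)²) = 140.20 ≈ 140.20 km. ✓

x ≈ -47.0 km, y ≈ -59.1 km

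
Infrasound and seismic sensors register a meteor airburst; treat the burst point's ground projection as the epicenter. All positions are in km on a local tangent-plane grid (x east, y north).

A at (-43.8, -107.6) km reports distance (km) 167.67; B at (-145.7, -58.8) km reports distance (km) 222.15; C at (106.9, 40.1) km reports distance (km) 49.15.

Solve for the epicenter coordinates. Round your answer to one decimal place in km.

Circle about each station: (x + 43.8)² + (y + 107.6)² = 167.67²; (x + 145.7)² + (y + 58.8)² = 222.15²; (x − 106.9)² + (y − 40.1)² = 49.15².
Subtracting the A equation from the B and C equations removes the quadratic terms:
-203.8 x + 97.6 y = -10047.66
301.4 x + 295.4 y = 25236.93
Solving the 2×2 system: x ≈ 60.6, y ≈ 23.6 km.

x ≈ 60.6 km, y ≈ 23.6 km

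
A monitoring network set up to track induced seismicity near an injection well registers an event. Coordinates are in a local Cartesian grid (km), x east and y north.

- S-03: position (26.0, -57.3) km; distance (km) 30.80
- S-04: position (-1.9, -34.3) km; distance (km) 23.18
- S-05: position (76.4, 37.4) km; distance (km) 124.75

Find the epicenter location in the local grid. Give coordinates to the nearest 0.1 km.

Circle about each station: (x − 26.0)² + (y + 57.3)² = 30.80²; (x + 1.9)² + (y + 34.3)² = 23.18²; (x − 76.4)² + (y − 37.4)² = 124.75².
Subtracting the S-03 equation from the S-04 and S-05 equations removes the quadratic terms:
-55.8 x + 46.0 y = -2367.86
100.8 x + 189.4 y = -11337.49
Solving the 2×2 system: x ≈ -4.8, y ≈ -57.3 km.

-4.8 km east, -57.3 km north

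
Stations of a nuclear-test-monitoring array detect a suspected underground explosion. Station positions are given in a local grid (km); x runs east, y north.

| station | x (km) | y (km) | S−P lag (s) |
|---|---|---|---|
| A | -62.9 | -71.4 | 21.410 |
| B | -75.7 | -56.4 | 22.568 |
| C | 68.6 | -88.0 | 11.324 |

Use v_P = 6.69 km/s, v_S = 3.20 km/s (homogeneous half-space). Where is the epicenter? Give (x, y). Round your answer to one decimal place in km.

Distance from S−P lag: d = Δt · v_P v_S / (v_P − v_S) = Δt · (6.69·3.20)/(6.69−3.20) ≈ 6.1341·Δt.
So d_A = 131.33, d_B = 138.43, d_C = 69.46 km.
Circle about each station: (x + 62.9)² + (y + 71.4)² = 131.33²; (x + 75.7)² + (y + 56.4)² = 138.43²; (x − 68.6)² + (y + 88.0)² = 69.46².
Subtracting pairs of circle equations eliminates x²+y² and gives linear equations (the radical axes):
-25.6 x + 30.0 y = -2058.22
263.0 x − 33.2 y = 15818.47
Solving the 2×2 system: x ≈ 57.7, y ≈ -19.4 km.

57.7 km east, -19.4 km north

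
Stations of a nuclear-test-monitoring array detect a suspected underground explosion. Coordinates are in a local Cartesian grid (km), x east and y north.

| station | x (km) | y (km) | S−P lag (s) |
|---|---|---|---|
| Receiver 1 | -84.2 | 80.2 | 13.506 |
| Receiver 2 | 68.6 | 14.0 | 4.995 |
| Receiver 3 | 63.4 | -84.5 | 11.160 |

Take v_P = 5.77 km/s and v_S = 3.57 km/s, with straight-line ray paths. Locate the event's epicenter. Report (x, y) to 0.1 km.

Distance from S−P lag: d = Δt · v_P v_S / (v_P − v_S) = Δt · (5.77·3.57)/(5.77−3.57) ≈ 9.3631·Δt.
So d_Receiver 1 = 126.46, d_Receiver 2 = 46.77, d_Receiver 3 = 104.49 km.
Circle about each station: (x + 84.2)² + (y − 80.2)² = 126.46²; (x − 68.6)² + (y − 14.0)² = 46.77²; (x − 63.4)² + (y + 84.5)² = 104.49².
Subtracting pairs of circle equations eliminates x²+y² and gives linear equations (the radical axes):
305.6 x − 132.4 y = 5184.98
295.2 x − 329.4 y = 2712.10
Solving the 2×2 system: x ≈ 21.9, y ≈ 11.4 km.

x ≈ 21.9 km, y ≈ 11.4 km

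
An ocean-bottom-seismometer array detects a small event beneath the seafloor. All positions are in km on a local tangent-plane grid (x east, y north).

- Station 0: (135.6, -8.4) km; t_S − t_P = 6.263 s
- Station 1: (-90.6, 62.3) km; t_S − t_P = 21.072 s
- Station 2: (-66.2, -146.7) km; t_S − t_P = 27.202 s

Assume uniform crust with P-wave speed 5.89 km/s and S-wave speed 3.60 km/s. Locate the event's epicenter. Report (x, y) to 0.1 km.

x ≈ 103.2 km, y ≈ 39.7 km

Distance from S−P lag: d = Δt · v_P v_S / (v_P − v_S) = Δt · (5.89·3.60)/(5.89−3.60) ≈ 9.2594·Δt.
So d_Station 0 = 57.99, d_Station 1 = 195.11, d_Station 2 = 251.87 km.
Circle about each station: (x − 135.6)² + (y + 8.4)² = 57.99²; (x + 90.6)² + (y − 62.3)² = 195.11²; (x + 66.2)² + (y + 146.7)² = 251.87².
Subtracting the Station 0 equation from the Station 1 and Station 2 equations removes the quadratic terms:
-452.4 x + 141.4 y = -41073.34
-403.6 x − 276.6 y = -52630.25
Solving the 2×2 system: x ≈ 103.2, y ≈ 39.7 km.
Check against Station 0 (with the unrounded x, y): √((x − 135.6)²+(y + 8.4)²) = 57.99 ≈ 57.99 km. ✓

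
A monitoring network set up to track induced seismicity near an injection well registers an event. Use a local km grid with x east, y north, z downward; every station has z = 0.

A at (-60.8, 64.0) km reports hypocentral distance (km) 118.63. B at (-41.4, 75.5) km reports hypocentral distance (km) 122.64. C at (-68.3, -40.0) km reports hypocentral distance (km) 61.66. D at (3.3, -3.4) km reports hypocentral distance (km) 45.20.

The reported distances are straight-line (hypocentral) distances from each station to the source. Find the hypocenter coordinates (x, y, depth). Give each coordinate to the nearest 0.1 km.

Each station gives a sphere (x−x_i)² + (y−y_i)² + z² = d_i² (stations at z=0).
Subtracting the A sphere from B and C: z² cancels, leaving linear equations in x and y:
38.8 x + 23.0 y = -1345.92
-15.0 x − 208.0 y = 8743.37
Solving: x ≈ -10.207, y ≈ -41.299 km (keep extra digits for the depth step; rounded: -10.2, -41.3).
Then from the A sphere: z² = 118.63² − (x + 60.8)² − (y − 64.0)² with x = -10.207, y = -41.299, so z ≈ 20.629 ≈ 20.6 km.

x ≈ -10.2 km, y ≈ -41.3 km, depth ≈ 20.6 km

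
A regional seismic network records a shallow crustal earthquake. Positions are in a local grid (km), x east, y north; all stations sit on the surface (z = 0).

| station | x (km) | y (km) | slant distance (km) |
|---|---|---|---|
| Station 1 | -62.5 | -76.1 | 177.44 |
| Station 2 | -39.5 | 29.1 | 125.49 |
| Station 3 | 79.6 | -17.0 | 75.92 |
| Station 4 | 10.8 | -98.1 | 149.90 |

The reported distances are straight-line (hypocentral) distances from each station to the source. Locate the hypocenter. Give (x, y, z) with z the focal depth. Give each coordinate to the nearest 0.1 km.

Each station gives a sphere (x−x_i)² + (y−y_i)² + z² = d_i² (stations at z=0).
Subtracting the Station 1 sphere from Station 2 and Station 3: z² cancels, leaving linear equations in x and y:
46.0 x + 210.4 y = 8446.81
284.2 x + 118.2 y = 22648.81
Solving: x ≈ 69.297, y ≈ 24.996 km (keep extra digits for the depth step; rounded: 69.3, 25.0).
Then from the Station 1 sphere: z² = 177.44² − (x + 62.5)² − (y + 76.1)² with x = 69.297, y = 24.996, so z ≈ 62.403 ≈ 62.4 km.

x ≈ 69.3 km, y ≈ 25.0 km, depth ≈ 62.4 km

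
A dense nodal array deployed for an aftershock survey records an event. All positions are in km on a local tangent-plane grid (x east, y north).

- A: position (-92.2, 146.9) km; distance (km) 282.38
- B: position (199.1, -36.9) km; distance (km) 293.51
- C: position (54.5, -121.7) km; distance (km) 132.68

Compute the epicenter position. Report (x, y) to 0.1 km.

-77.5 km east, -135.1 km north

Circle about each station: (x + 92.2)² + (y − 146.9)² = 282.38²; (x − 199.1)² + (y + 36.9)² = 293.51²; (x − 54.5)² + (y + 121.7)² = 132.68².
Subtracting the A equation from the B and C equations removes the quadratic terms:
582.6 x − 367.6 y = 4512.31
293.4 x − 537.2 y = 49835.17
Solving the 2×2 system: x ≈ -77.5, y ≈ -135.1 km.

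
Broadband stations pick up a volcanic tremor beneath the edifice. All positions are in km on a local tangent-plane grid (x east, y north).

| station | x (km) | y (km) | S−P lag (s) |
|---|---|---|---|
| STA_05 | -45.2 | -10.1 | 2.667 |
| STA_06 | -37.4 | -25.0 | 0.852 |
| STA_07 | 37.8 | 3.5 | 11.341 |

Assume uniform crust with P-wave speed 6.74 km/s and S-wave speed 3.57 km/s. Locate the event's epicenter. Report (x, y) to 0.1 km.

(-41.5, -30.0)

Distance from S−P lag: d = Δt · v_P v_S / (v_P − v_S) = Δt · (6.74·3.57)/(6.74−3.57) ≈ 7.5905·Δt.
So d_STA_05 = 20.24, d_STA_06 = 6.47, d_STA_07 = 86.08 km.
Circle about each station: (x + 45.2)² + (y + 10.1)² = 20.24²; (x + 37.4)² + (y + 25.0)² = 6.47²; (x − 37.8)² + (y − 3.5)² = 86.08².
Subtracting the STA_05 equation from the STA_06 and STA_07 equations removes the quadratic terms:
15.6 x − 29.8 y = 246.51
166.0 x + 27.2 y = -7704.07
Solving the 2×2 system: x ≈ -41.5, y ≈ -30.0 km.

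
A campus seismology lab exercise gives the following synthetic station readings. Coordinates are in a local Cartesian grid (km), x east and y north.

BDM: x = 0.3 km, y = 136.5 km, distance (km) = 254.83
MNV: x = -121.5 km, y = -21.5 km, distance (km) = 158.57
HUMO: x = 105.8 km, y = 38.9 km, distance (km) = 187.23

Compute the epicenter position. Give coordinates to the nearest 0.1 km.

Circle about each station: (x − 0.3)² + (y − 136.5)² = 254.83²; (x + 121.5)² + (y + 21.5)² = 158.57²; (x − 105.8)² + (y − 38.9)² = 187.23².
Subtracting pairs of circle equations eliminates x²+y² and gives linear equations (the radical axes):
-243.6 x − 316.0 y = 36386.04
211.0 x − 195.2 y = 23957.77
Solving the 2×2 system: x ≈ 4.1, y ≈ -118.3 km.
Check against BDM (with the unrounded x, y): √((x − 0.3)²+(y − 136.5)²) = 254.83 ≈ 254.83 km. ✓

x ≈ 4.1 km, y ≈ -118.3 km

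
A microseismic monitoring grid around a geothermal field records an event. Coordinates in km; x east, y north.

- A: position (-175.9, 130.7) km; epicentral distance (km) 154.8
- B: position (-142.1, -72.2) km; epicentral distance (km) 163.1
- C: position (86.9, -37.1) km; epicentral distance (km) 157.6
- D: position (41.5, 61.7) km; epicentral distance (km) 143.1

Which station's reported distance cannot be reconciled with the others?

Solve using three stations at a time. Using A, B, C (subtract circle equations pairwise → linear system) gives (x, y) ≈ (-40.6, 55.5).
Distances from that point to each station vs reported:
  A: calculated 154.8 vs reported 154.8 → residual 0.0 km
  B: calculated 163.1 vs reported 163.1 → residual 0.0 km
  C: calculated 157.6 vs reported 157.6 → residual 0.0 km
  D: calculated 82.4 vs reported 143.1 → residual 60.7 km
A, B, C are mutually consistent (residuals ≈ 0); D is off by 60.7 km.

D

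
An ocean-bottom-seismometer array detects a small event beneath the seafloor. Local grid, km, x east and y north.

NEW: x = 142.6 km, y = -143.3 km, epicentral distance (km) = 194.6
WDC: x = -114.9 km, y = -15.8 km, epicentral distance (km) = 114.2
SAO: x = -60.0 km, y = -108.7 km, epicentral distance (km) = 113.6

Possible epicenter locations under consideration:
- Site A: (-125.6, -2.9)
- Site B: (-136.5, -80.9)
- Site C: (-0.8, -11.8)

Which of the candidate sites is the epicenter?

Site C

For each candidate, compare |candidate − station| to the reported distance:
Site A: residuals NEW 108.1, WDC 97.4, SAO 10.9 → max 108.1 km
Site B: residuals NEW 91.4, WDC 45.6, SAO 32.2 → max 91.4 km
Site C: residuals NEW 0.0, WDC 0.0, SAO 0.0 → max 0.0 km
Only Site C has all residuals ≈ 0.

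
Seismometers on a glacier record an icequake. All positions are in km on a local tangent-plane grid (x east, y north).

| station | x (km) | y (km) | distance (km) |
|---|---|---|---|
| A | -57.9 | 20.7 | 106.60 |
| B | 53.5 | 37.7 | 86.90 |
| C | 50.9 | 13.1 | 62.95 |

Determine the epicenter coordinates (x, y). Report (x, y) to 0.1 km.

26.2 km east, -44.8 km north

Circle about each station: (x + 57.9)² + (y − 20.7)² = 106.60²; (x − 53.5)² + (y − 37.7)² = 86.90²; (x − 50.9)² + (y − 13.1)² = 62.95².
Subtracting the A equation from the B and C equations removes the quadratic terms:
222.8 x + 34.0 y = 4314.59
217.6 x − 15.2 y = 6382.38
Solving the 2×2 system: x ≈ 26.2, y ≈ -44.8 km.
Check against A (with the unrounded x, y): √((x + 57.9)²+(y − 20.7)²) = 106.60 ≈ 106.60 km. ✓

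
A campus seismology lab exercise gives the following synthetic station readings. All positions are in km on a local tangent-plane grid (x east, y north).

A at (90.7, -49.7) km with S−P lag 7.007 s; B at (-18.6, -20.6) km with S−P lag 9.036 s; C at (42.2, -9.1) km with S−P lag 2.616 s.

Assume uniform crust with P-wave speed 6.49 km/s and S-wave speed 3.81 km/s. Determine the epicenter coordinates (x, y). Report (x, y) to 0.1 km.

Distance from S−P lag: d = Δt · v_P v_S / (v_P − v_S) = Δt · (6.49·3.81)/(6.49−3.81) ≈ 9.2265·Δt.
So d_A = 64.65, d_B = 83.37, d_C = 24.14 km.
Circle about each station: (x − 90.7)² + (y + 49.7)² = 64.65²; (x + 18.6)² + (y + 20.6)² = 83.37²; (x − 42.2)² + (y + 9.1)² = 24.14².
Subtracting pairs of circle equations eliminates x²+y² and gives linear equations (the radical axes):
-218.6 x + 58.2 y = -12697.19
-97.0 x + 81.2 y = -5236.05
Solving the 2×2 system: x ≈ 60.0, y ≈ 7.2 km.

(60.0, 7.2)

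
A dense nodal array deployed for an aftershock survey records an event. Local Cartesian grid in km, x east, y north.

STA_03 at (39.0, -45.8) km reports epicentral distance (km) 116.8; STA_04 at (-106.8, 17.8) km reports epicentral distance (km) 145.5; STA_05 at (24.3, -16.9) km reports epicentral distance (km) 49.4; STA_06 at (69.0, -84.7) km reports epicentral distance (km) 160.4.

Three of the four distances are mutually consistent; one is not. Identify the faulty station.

STA_05

Solve using three stations at a time. Using STA_03, STA_04, STA_06 (subtract circle equations pairwise → linear system) gives (x, y) ≈ (28.9, 70.7).
Distances from that point to each station vs reported:
  STA_03: calculated 117.0 vs reported 116.8 → residual 0.2 km
  STA_04: calculated 145.6 vs reported 145.5 → residual 0.1 km
  STA_05: calculated 87.7 vs reported 49.4 → residual 38.3 km
  STA_06: calculated 160.5 vs reported 160.4 → residual 0.1 km
STA_03, STA_04, STA_06 are mutually consistent (residuals ≈ 0); STA_05 is off by 38.3 km.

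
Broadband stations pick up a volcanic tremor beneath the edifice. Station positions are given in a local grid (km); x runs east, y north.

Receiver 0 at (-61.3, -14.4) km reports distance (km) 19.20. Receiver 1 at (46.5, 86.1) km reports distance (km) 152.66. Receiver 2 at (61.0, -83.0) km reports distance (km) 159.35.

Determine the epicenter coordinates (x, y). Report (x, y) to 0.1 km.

Circle about each station: (x + 61.3)² + (y + 14.4)² = 19.20²; (x − 46.5)² + (y − 86.1)² = 152.66²; (x − 61.0)² + (y + 83.0)² = 159.35².
Subtracting the Receiver 0 equation from the Receiver 1 and Receiver 2 equations removes the quadratic terms:
215.6 x + 201.0 y = -17326.03
244.6 x − 137.2 y = -18378.83
Solving the 2×2 system: x ≈ -77.1, y ≈ -3.5 km.

(-77.1, -3.5)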